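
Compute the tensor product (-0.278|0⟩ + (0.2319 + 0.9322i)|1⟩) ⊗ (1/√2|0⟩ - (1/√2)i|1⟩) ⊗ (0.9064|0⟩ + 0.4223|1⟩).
-0.1782|000⟩ - 0.08301|001⟩ + 0.1782i|010⟩ + 0.08301i|011⟩ + (0.1486 + 0.5975i)|100⟩ + (0.06925 + 0.2784i)|101⟩ + (0.5975 - 0.1486i)|110⟩ + (0.2784 - 0.06925i)|111⟩

amp(|b₁b₂…⟩) = product of the factor amplitudes for bits b₁, b₂, …; only kets whose every factor amplitude is nonzero survive.
|000⟩: (-0.278)(1/√2)(0.9064) = -0.1782
|001⟩: (-0.278)(1/√2)(0.4223) = -0.08301
|010⟩: (-0.278)(-(1/√2)i)(0.9064) = 0.1782i
|011⟩: (-0.278)(-(1/√2)i)(0.4223) = 0.08301i
|100⟩: (0.2319 + 0.9322i)(1/√2)(0.9064) = (0.1486 + 0.5975i)
|101⟩: (0.2319 + 0.9322i)(1/√2)(0.4223) = (0.06925 + 0.2784i)
|110⟩: (0.2319 + 0.9322i)(-(1/√2)i)(0.9064) = (0.5975 - 0.1486i)
|111⟩: (0.2319 + 0.9322i)(-(1/√2)i)(0.4223) = (0.2784 - 0.06925i)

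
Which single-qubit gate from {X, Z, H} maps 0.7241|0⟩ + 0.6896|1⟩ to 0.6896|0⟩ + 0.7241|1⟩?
X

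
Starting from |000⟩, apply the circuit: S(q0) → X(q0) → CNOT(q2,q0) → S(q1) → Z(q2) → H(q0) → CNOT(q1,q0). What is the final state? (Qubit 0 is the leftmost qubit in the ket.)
1/√2|000⟩ - 1/√2|100⟩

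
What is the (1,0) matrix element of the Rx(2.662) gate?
-0.9714i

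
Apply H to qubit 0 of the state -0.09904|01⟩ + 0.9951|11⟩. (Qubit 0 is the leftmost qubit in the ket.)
0.6336|01⟩ - 0.7737|11⟩

H on qubit 0 mixes each pair of kets that differ only in qubit 0: amplitudes (a, b) of (|…0…⟩, |…1…⟩) become ((a + b)/√2, (a − b)/√2). Kets absent from the input have amplitude 0.
(|01⟩, |11⟩): (a, b) = (-0.09904, 0.9951) → (0.6336, -0.7737)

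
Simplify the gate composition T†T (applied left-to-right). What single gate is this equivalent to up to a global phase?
I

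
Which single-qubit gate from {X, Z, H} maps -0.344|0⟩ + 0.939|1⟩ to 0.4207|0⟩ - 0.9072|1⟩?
H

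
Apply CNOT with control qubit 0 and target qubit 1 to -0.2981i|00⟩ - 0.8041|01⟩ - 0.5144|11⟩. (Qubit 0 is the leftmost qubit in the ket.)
-0.2981i|00⟩ - 0.8041|01⟩ - 0.5144|10⟩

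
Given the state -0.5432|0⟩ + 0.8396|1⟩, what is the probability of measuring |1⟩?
0.7049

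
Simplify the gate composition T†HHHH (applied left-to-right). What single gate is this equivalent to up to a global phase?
T†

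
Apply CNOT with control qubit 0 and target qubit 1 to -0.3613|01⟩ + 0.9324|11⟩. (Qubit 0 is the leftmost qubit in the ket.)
-0.3613|01⟩ + 0.9324|10⟩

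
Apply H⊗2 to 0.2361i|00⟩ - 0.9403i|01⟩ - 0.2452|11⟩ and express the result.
(-0.1226 - 0.3521i)|00⟩ + (0.1226 + 0.5882i)|01⟩ + (0.1226 - 0.3521i)|10⟩ + (-0.1226 + 0.5882i)|11⟩

H⊗2 gives amp(|y⟩) = (1/2) Σ_x (−1)^(x·y) amp(|x⟩), where x·y is the number of positions in which both x and y have a 1.
|00⟩: (0.2361i - 0.9403i - 0.2452)/2 = (-0.1226 - 0.3521i)
|01⟩: (0.2361i + 0.9403i + 0.2452)/2 = (0.1226 + 0.5882i)
|10⟩: (0.2361i - 0.9403i + 0.2452)/2 = (0.1226 - 0.3521i)
|11⟩: (0.2361i + 0.9403i - 0.2452)/2 = (-0.1226 + 0.5882i)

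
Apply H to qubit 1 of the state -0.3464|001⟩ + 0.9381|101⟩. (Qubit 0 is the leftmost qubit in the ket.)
-0.2449|001⟩ - 0.2449|011⟩ + 0.6633|101⟩ + 0.6633|111⟩

H on qubit 1 mixes each pair of kets that differ only in qubit 1: amplitudes (a, b) of (|…0…⟩, |…1…⟩) become ((a + b)/√2, (a − b)/√2). Kets absent from the input have amplitude 0.
(|001⟩, |011⟩): (a, b) = (-0.3464, 0) → (-0.2449, -0.2449)
(|101⟩, |111⟩): (a, b) = (0.9381, 0) → (0.6633, 0.6633)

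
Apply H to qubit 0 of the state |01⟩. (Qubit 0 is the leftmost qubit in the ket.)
1/√2|01⟩ + 1/√2|11⟩

H on qubit 0 mixes each pair of kets that differ only in qubit 0: amplitudes (a, b) of (|…0…⟩, |…1…⟩) become ((a + b)/√2, (a − b)/√2). Kets absent from the input have amplitude 0.
(|01⟩, |11⟩): (a, b) = (1, 0) → (1/√2, 1/√2)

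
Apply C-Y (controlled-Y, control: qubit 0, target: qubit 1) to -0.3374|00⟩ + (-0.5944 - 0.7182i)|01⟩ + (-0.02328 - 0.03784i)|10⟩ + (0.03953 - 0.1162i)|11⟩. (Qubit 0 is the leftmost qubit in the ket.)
-0.3374|00⟩ + (-0.5944 - 0.7182i)|01⟩ + (-0.1162 - 0.03953i)|10⟩ + (0.03784 - 0.02328i)|11⟩

C-Y leaves the control-|0⟩ kets |00⟩, |01⟩ unchanged and applies Y to qubit 1 on the control-|1⟩ pair (|10⟩, |11⟩).
Y = [[0, -i], [i, 0]].
With a = amp(|10⟩) = (-0.02328 - 0.03784i) and b = amp(|11⟩) = (0.03953 - 0.1162i):
new amp(|10⟩) = (-i)·b = (-0.1162 - 0.03953i)
new amp(|11⟩) = (i)·a = (0.03784 - 0.02328i)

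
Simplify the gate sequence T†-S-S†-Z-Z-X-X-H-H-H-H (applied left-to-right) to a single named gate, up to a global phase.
T†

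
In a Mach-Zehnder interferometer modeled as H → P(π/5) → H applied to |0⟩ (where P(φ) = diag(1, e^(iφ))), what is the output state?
(0.9045 + 0.2939i)|0⟩ + (0.09549 - 0.2939i)|1⟩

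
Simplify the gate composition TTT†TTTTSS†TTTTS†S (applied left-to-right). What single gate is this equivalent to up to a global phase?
T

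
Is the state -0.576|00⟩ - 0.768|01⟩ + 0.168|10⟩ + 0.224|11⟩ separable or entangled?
Separable

Writing the state as a|00⟩ + b|01⟩ + c|10⟩ + d|11⟩, it is a product state iff ad − bc = 0.
Here (a, b, c, d) = (-0.576, -0.768, 0.168, 0.224): ad − bc = (-0.576)(0.224) − (-0.768)(0.168) = 0, so the state is separable.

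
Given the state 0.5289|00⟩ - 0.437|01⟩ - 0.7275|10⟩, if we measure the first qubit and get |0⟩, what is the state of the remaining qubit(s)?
0.7709|0⟩ - 0.637|1⟩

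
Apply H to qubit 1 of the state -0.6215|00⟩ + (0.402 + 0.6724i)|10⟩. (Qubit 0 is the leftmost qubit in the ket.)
-0.4395|00⟩ - 0.4395|01⟩ + (0.2843 + 0.4755i)|10⟩ + (0.2843 + 0.4755i)|11⟩

H on qubit 1 mixes each pair of kets that differ only in qubit 1: amplitudes (a, b) of (|…0…⟩, |…1…⟩) become ((a + b)/√2, (a − b)/√2). Kets absent from the input have amplitude 0.
(|00⟩, |01⟩): (a, b) = (-0.6215, 0) → (-0.4395, -0.4395)
(|10⟩, |11⟩): (a, b) = ((0.402 + 0.6724i), 0) → ((0.2843 + 0.4755i), (0.2843 + 0.4755i))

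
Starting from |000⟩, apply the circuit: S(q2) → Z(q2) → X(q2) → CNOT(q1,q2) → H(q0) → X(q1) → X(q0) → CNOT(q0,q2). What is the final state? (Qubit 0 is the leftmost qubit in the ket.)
1/√2|011⟩ + 1/√2|110⟩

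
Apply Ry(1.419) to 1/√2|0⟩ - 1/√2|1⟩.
0.9971|0⟩ - 0.07583|1⟩

Ry(1.419) = [[cos(θ/2), −sin(θ/2)], [sin(θ/2), cos(θ/2)]]; θ = 1.419, cos(θ/2) ≈ 0.758688, sin(θ/2) ≈ 0.651455.
With a = amp(|0⟩) = 1/√2 and b = amp(|1⟩) = -1/√2:
new amp(|0⟩) = (0.758688)·a + (-0.651455)·b = 0.9971
new amp(|1⟩) = (0.651455)·a + (0.758688)·b = -0.07583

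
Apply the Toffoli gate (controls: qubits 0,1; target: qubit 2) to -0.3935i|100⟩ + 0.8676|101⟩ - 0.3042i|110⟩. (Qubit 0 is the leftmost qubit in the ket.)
-0.3935i|100⟩ + 0.8676|101⟩ - 0.3042i|111⟩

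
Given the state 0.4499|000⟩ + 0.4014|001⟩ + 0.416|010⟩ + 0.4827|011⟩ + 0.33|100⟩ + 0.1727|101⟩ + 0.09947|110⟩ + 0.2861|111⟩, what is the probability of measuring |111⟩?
0.08185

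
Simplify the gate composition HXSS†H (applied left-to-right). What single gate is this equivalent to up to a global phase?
Z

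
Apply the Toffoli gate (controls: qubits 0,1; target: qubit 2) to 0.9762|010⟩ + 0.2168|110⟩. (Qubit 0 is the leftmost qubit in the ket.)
0.9762|010⟩ + 0.2168|111⟩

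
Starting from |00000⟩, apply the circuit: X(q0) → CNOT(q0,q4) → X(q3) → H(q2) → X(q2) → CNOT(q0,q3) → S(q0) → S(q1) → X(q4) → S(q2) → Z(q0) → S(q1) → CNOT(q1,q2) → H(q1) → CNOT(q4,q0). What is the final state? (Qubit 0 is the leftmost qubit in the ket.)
-(1/2)i|10000⟩ + 1/2|10100⟩ - (1/2)i|11000⟩ + 1/2|11100⟩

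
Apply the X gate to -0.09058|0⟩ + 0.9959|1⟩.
0.9959|0⟩ - 0.09058|1⟩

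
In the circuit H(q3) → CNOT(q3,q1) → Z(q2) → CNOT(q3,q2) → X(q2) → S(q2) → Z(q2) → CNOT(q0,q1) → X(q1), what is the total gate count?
9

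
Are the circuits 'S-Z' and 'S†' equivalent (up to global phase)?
Yes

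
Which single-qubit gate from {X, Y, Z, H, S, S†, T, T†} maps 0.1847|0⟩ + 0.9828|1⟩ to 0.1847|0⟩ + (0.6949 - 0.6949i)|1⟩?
T†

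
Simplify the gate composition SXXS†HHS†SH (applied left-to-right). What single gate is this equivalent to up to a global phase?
H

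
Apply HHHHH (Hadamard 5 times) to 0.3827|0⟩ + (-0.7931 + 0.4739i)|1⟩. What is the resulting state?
(-0.2902 + 0.3351i)|0⟩ + (0.8314 - 0.3351i)|1⟩

H² = I, so H^5 = H: a single Hadamard. With (a, b) = (0.3827, (-0.7931 + 0.4739i)), H gives ((a + b)/√2, (a − b)/√2) = ((-0.2902 + 0.3351i), (0.8314 - 0.3351i)).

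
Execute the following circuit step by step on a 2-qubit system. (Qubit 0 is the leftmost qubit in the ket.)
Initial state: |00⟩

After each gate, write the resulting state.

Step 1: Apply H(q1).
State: 1/√2|00⟩ + 1/√2|01⟩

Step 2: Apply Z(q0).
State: 1/√2|00⟩ + 1/√2|01⟩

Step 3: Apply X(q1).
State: 1/√2|00⟩ + 1/√2|01⟩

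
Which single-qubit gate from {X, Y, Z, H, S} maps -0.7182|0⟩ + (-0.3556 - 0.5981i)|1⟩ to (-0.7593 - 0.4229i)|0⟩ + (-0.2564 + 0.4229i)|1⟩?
H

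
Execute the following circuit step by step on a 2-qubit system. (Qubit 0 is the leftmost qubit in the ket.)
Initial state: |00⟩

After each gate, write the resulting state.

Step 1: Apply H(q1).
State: 1/√2|00⟩ + 1/√2|01⟩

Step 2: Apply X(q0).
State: 1/√2|10⟩ + 1/√2|11⟩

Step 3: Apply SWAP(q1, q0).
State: 1/√2|01⟩ + 1/√2|11⟩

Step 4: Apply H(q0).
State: |01⟩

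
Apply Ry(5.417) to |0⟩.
-0.9077|0⟩ + 0.4197|1⟩

Ry(5.417) = [[cos(θ/2), −sin(θ/2)], [sin(θ/2), cos(θ/2)]]; θ = 5.417, cos(θ/2) ≈ -0.907672, sin(θ/2) ≈ 0.41968.
With a = amp(|0⟩) = 1 and b = amp(|1⟩) = 0:
new amp(|0⟩) = (-0.907672)·a + (-0.41968)·b = -0.9077
new amp(|1⟩) = (0.41968)·a + (-0.907672)·b = 0.4197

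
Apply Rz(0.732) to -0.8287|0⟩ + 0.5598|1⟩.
(-0.7738 + 0.2966i)|0⟩ + (0.5227 + 0.2003i)|1⟩

Rz(0.732) = [[e^(−iθ/2), 0], [0, e^(iθ/2)]] with e^(±iθ/2) = cos(θ/2) ± i·sin(θ/2); θ = 0.732, cos(θ/2) ≈ 0.933766, sin(θ/2) ≈ 0.357883.
With a = amp(|0⟩) = -0.8287 and b = amp(|1⟩) = 0.5598:
new amp(|0⟩) = (0.933766 - 0.357883i)·a = (-0.7738 + 0.2966i)
new amp(|1⟩) = (0.933766 + 0.357883i)·b = (0.5227 + 0.2003i)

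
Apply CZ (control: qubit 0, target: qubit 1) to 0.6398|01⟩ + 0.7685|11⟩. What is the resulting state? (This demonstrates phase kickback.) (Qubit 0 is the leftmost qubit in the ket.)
0.6398|01⟩ - 0.7685|11⟩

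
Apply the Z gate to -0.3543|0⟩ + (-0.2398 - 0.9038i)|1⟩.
-0.3543|0⟩ + (0.2398 + 0.9038i)|1⟩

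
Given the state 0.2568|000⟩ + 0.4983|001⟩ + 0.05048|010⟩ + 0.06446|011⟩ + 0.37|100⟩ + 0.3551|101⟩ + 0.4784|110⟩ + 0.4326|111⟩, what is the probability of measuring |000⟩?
0.06595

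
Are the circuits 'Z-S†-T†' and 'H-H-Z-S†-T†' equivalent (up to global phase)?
Yes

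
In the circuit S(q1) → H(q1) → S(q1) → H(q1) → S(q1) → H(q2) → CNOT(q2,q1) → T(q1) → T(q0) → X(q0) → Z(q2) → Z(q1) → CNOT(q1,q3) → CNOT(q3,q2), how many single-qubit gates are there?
11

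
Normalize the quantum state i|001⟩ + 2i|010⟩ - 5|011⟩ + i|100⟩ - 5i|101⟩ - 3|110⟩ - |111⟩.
0.1231i|001⟩ + 0.2462i|010⟩ - 0.6155|011⟩ + 0.1231i|100⟩ - 0.6155i|101⟩ - 0.3693|110⟩ - 0.1231|111⟩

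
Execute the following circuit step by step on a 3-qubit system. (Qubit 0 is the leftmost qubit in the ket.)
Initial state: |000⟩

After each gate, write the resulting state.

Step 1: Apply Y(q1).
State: i|010⟩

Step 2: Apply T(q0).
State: i|010⟩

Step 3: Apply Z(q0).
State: i|010⟩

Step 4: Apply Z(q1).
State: -i|010⟩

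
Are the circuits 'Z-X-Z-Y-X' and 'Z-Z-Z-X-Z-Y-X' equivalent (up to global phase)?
Yes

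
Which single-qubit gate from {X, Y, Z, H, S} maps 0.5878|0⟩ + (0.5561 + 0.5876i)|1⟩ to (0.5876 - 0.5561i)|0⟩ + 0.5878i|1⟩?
Y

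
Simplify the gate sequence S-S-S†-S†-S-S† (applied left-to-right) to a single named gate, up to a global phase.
I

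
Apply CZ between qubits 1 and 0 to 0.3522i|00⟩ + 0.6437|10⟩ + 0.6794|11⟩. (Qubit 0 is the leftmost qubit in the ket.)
0.3522i|00⟩ + 0.6437|10⟩ - 0.6794|11⟩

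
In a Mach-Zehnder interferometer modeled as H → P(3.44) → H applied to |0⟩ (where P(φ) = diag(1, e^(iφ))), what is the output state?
(0.0221 - 0.147i)|0⟩ + (0.9779 + 0.147i)|1⟩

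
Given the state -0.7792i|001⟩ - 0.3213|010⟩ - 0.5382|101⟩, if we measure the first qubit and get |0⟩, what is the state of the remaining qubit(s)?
-0.9245i|01⟩ - 0.3812|10⟩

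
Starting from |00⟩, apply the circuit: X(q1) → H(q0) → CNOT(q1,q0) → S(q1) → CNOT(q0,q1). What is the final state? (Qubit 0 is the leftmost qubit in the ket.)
(1/√2)i|01⟩ + (1/√2)i|10⟩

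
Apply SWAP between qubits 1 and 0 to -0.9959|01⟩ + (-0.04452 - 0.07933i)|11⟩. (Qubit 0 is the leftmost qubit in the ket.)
-0.9959|10⟩ + (-0.04452 - 0.07933i)|11⟩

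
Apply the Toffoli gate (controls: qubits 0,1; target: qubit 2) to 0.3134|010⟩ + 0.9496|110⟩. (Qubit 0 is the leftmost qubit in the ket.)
0.3134|010⟩ + 0.9496|111⟩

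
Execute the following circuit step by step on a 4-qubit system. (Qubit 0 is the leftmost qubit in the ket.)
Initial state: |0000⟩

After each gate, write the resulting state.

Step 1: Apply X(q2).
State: |0010⟩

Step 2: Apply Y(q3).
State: i|0011⟩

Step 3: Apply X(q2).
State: i|0001⟩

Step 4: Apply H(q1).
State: (1/√2)i|0001⟩ + (1/√2)i|0101⟩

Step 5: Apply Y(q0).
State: -1/√2|1001⟩ - 1/√2|1101⟩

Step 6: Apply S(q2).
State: -1/√2|1001⟩ - 1/√2|1101⟩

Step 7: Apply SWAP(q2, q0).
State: -1/√2|0011⟩ - 1/√2|0111⟩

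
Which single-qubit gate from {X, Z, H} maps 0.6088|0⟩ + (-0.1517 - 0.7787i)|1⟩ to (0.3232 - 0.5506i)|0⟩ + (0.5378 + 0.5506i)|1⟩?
H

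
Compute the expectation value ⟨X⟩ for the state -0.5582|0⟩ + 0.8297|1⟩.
-0.9263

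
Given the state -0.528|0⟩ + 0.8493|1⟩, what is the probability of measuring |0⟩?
0.2788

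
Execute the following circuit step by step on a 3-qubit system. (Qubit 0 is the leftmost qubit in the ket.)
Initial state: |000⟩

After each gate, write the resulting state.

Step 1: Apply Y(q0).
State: i|100⟩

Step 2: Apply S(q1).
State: i|100⟩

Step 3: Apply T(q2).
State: i|100⟩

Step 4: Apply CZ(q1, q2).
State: i|100⟩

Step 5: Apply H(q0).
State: (1/√2)i|000⟩ - (1/√2)i|100⟩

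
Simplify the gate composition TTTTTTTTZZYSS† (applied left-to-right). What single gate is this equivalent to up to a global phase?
Y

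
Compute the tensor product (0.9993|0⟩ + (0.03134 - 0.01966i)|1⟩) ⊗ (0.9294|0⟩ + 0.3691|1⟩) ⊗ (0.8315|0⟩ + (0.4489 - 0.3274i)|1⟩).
0.7723|000⟩ + (0.4169 - 0.3041i)|001⟩ + 0.3067|010⟩ + (0.1656 - 0.1208i)|011⟩ + (0.02422 - 0.01519i)|100⟩ + (0.007093 - 0.01774i)|101⟩ + (0.009618 - 0.006034i)|110⟩ + (0.002817 - 0.007045i)|111⟩

amp(|b₁b₂…⟩) = product of the factor amplitudes for bits b₁, b₂, …; only kets whose every factor amplitude is nonzero survive.
|000⟩: (0.9993)(0.9294)(0.8315) = 0.7723
|001⟩: (0.9993)(0.9294)(0.4489 - 0.3274i) = (0.4169 - 0.3041i)
|010⟩: (0.9993)(0.3691)(0.8315) = 0.3067
|011⟩: (0.9993)(0.3691)(0.4489 - 0.3274i) = (0.1656 - 0.1208i)
|100⟩: (0.03134 - 0.01966i)(0.9294)(0.8315) = (0.02422 - 0.01519i)
|101⟩: (0.03134 - 0.01966i)(0.9294)(0.4489 - 0.3274i) = (0.007093 - 0.01774i)
|110⟩: (0.03134 - 0.01966i)(0.3691)(0.8315) = (0.009618 - 0.006034i)
|111⟩: (0.03134 - 0.01966i)(0.3691)(0.4489 - 0.3274i) = (0.002817 - 0.007045i)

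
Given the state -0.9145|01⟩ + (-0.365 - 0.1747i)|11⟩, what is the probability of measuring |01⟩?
0.8363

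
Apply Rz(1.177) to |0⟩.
(0.8318 - 0.5551i)|0⟩

Rz(1.177) = [[e^(−iθ/2), 0], [0, e^(iθ/2)]] with e^(±iθ/2) = cos(θ/2) ± i·sin(θ/2); θ = 1.177, cos(θ/2) ≈ 0.831774, sin(θ/2) ≈ 0.555114.
With a = amp(|0⟩) = 1 and b = amp(|1⟩) = 0:
new amp(|0⟩) = (0.831774 - 0.555114i)·a = (0.8318 - 0.5551i)
new amp(|1⟩) = (0.831774 + 0.555114i)·b = 0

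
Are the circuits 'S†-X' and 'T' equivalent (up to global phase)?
No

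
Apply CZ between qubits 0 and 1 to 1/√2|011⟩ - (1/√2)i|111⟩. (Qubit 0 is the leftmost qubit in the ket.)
1/√2|011⟩ + (1/√2)i|111⟩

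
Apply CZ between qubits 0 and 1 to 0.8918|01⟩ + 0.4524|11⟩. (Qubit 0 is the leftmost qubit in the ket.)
0.8918|01⟩ - 0.4524|11⟩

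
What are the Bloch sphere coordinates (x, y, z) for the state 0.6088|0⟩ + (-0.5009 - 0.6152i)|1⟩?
(-0.6099, -0.7491, -0.2587)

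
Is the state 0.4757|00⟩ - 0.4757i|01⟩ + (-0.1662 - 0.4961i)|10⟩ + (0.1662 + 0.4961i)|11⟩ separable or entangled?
Entangled

Writing the state as a|00⟩ + b|01⟩ + c|10⟩ + d|11⟩, it is a product state iff ad − bc = 0.
Here (a, b, c, d) = (0.4757, -0.4757i, (-0.1662 - 0.4961i), (0.1662 + 0.4961i)): ad − bc = (0.4757)(0.1662 + 0.4961i) − (-0.4757i)(-0.1662 - 0.4961i) = (0.3151 + 0.1569i) ≠ 0, so the state is entangled.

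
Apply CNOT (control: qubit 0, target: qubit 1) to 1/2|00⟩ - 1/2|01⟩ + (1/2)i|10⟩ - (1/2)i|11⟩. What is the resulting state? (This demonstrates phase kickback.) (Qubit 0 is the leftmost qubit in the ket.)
1/2|00⟩ - 1/2|01⟩ - (1/2)i|10⟩ + (1/2)i|11⟩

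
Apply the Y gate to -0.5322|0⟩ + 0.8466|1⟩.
-0.8466i|0⟩ - 0.5322i|1⟩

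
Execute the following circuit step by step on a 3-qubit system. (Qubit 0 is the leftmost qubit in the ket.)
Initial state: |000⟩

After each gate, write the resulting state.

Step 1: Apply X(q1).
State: |010⟩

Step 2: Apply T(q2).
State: |010⟩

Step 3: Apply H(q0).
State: 1/√2|010⟩ + 1/√2|110⟩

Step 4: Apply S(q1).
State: (1/√2)i|010⟩ + (1/√2)i|110⟩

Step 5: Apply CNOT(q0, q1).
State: (1/√2)i|010⟩ + (1/√2)i|100⟩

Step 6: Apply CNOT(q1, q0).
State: (1/√2)i|100⟩ + (1/√2)i|110⟩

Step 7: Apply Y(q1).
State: 1/√2|100⟩ - 1/√2|110⟩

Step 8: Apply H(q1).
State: |110⟩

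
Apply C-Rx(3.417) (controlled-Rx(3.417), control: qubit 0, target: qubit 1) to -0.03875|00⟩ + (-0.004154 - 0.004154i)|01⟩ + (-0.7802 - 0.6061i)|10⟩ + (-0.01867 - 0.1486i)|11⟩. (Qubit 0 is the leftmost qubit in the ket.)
-0.03875|00⟩ + (-0.004154 - 0.004154i)|01⟩ + (-0.0401 + 0.1017i)|10⟩ + (-0.5978 + 0.7932i)|11⟩

C-Rx(3.417) leaves the control-|0⟩ kets |00⟩, |01⟩ unchanged and applies Rx(3.417) to qubit 1 on the control-|1⟩ pair (|10⟩, |11⟩).
Rx(3.417) = [[cos(θ/2), −i·sin(θ/2)], [−i·sin(θ/2), cos(θ/2)]]; θ = 3.417, cos(θ/2) ≈ -0.137269, sin(θ/2) ≈ 0.990534.
With a = amp(|10⟩) = (-0.7802 - 0.6061i) and b = amp(|11⟩) = (-0.01867 - 0.1486i):
new amp(|10⟩) = (-0.137269)·a + (-0.990534i)·b = (-0.0401 + 0.1017i)
new amp(|11⟩) = (-0.990534i)·a + (-0.137269)·b = (-0.5978 + 0.7932i)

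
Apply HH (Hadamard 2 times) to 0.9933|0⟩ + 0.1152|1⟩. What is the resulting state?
0.9933|0⟩ + 0.1152|1⟩

H² = I, so an even number of Hadamards cancels: H^2 = I and the state is unchanged.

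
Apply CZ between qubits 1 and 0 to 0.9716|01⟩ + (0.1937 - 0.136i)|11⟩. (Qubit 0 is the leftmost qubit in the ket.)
0.9716|01⟩ + (-0.1937 + 0.136i)|11⟩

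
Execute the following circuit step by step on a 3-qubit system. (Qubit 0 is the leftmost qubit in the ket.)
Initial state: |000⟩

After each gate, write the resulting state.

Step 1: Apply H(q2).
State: 1/√2|000⟩ + 1/√2|001⟩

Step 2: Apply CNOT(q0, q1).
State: 1/√2|000⟩ + 1/√2|001⟩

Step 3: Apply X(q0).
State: 1/√2|100⟩ + 1/√2|101⟩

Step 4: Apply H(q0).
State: 1/2|000⟩ + 1/2|001⟩ - 1/2|100⟩ - 1/2|101⟩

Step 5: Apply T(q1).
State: 1/2|000⟩ + 1/2|001⟩ - 1/2|100⟩ - 1/2|101⟩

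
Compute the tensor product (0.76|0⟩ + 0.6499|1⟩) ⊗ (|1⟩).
0.76|01⟩ + 0.6499|11⟩

amp(|b₁b₂…⟩) = product of the factor amplitudes for bits b₁, b₂, …; only kets whose every factor amplitude is nonzero survive.
|01⟩: (0.76)(1) = 0.76
|11⟩: (0.6499)(1) = 0.6499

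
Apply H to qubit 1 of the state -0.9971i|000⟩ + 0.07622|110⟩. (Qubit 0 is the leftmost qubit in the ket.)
-0.7051i|000⟩ - 0.7051i|010⟩ + 0.0539|100⟩ - 0.0539|110⟩

H on qubit 1 mixes each pair of kets that differ only in qubit 1: amplitudes (a, b) of (|…0…⟩, |…1…⟩) become ((a + b)/√2, (a − b)/√2). Kets absent from the input have amplitude 0.
(|000⟩, |010⟩): (a, b) = (-0.9971i, 0) → (-0.7051i, -0.7051i)
(|100⟩, |110⟩): (a, b) = (0, 0.07622) → (0.0539, -0.0539)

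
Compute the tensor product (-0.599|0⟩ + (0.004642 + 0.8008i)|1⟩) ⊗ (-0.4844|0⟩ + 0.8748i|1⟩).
0.2902|00⟩ - 0.524i|01⟩ + (-0.002249 - 0.3879i)|10⟩ + (-0.7005 + 0.004061i)|11⟩

amp(|b₁b₂…⟩) = product of the factor amplitudes for bits b₁, b₂, …; only kets whose every factor amplitude is nonzero survive.
|00⟩: (-0.599)(-0.4844) = 0.2902
|01⟩: (-0.599)(0.8748i) = -0.524i
|10⟩: (0.004642 + 0.8008i)(-0.4844) = (-0.002249 - 0.3879i)
|11⟩: (0.004642 + 0.8008i)(0.8748i) = (-0.7005 + 0.004061i)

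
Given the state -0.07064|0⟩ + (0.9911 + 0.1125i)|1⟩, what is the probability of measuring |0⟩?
0.00499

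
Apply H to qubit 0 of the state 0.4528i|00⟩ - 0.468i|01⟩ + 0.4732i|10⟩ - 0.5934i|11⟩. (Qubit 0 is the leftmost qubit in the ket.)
0.6548i|00⟩ - 0.7505i|01⟩ - 0.01442i|10⟩ + 0.08867i|11⟩

H on qubit 0 mixes each pair of kets that differ only in qubit 0: amplitudes (a, b) of (|…0…⟩, |…1…⟩) become ((a + b)/√2, (a − b)/√2). Kets absent from the input have amplitude 0.
(|00⟩, |10⟩): (a, b) = (0.4528i, 0.4732i) → (0.6548i, -0.01442i)
(|01⟩, |11⟩): (a, b) = (-0.468i, -0.5934i) → (-0.7505i, 0.08867i)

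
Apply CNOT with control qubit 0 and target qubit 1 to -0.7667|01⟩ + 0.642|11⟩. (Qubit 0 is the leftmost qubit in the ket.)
-0.7667|01⟩ + 0.642|10⟩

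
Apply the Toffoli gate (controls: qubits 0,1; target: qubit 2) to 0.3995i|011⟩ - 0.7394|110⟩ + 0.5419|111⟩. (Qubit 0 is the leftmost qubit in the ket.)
0.3995i|011⟩ + 0.5419|110⟩ - 0.7394|111⟩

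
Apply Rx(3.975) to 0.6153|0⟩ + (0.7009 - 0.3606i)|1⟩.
(-0.5788 - 0.6409i)|0⟩ + (-0.2837 - 0.4167i)|1⟩

Rx(3.975) = [[cos(θ/2), −i·sin(θ/2)], [−i·sin(θ/2), cos(θ/2)]]; θ = 3.975, cos(θ/2) ≈ -0.404748, sin(θ/2) ≈ 0.914428.
With a = amp(|0⟩) = 0.6153 and b = amp(|1⟩) = (0.7009 - 0.3606i):
new amp(|0⟩) = (-0.404748)·a + (-0.914428i)·b = (-0.5788 - 0.6409i)
new amp(|1⟩) = (-0.914428i)·a + (-0.404748)·b = (-0.2837 - 0.4167i)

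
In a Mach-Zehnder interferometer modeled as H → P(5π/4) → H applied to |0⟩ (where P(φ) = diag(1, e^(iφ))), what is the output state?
(0.1464 - (1/√8)i)|0⟩ + (0.8536 + (1/√8)i)|1⟩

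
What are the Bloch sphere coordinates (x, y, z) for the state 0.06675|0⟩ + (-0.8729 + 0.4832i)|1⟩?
(-0.1165, 0.06451, -0.991)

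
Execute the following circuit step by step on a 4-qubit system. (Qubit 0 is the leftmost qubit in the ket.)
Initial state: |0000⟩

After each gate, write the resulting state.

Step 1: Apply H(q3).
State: 1/√2|0000⟩ + 1/√2|0001⟩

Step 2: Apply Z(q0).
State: 1/√2|0000⟩ + 1/√2|0001⟩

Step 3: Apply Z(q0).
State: 1/√2|0000⟩ + 1/√2|0001⟩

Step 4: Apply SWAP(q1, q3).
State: 1/√2|0000⟩ + 1/√2|0100⟩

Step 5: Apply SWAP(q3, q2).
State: 1/√2|0000⟩ + 1/√2|0100⟩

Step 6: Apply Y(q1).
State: -(1/√2)i|0000⟩ + (1/√2)i|0100⟩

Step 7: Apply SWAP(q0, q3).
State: -(1/√2)i|0000⟩ + (1/√2)i|0100⟩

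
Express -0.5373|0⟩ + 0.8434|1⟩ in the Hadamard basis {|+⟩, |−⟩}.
0.2164|+⟩ - 0.9763|−⟩

With |ψ⟩ = α|0⟩ + β|1⟩, the Hadamard-basis coefficients are ⟨+|ψ⟩ = (α + β)/√2 and ⟨−|ψ⟩ = (α − β)/√2.
Here α = -0.5373, β = 0.8434: (α + β)/√2 = 0.2164, (α − β)/√2 = -0.9763.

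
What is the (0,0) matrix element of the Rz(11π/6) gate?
(-0.9659 - 0.2588i)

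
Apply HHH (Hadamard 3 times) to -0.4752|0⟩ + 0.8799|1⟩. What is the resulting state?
0.2862|0⟩ - 0.9582|1⟩

H² = I, so H^3 = H: a single Hadamard. With (a, b) = (-0.4752, 0.8799), H gives ((a + b)/√2, (a − b)/√2) = (0.2862, -0.9582).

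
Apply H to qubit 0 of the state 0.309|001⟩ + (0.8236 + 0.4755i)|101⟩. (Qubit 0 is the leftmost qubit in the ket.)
(0.8009 + 0.3362i)|001⟩ + (-0.3639 - 0.3362i)|101⟩

H on qubit 0 mixes each pair of kets that differ only in qubit 0: amplitudes (a, b) of (|…0…⟩, |…1…⟩) become ((a + b)/√2, (a − b)/√2). Kets absent from the input have amplitude 0.
(|001⟩, |101⟩): (a, b) = (0.309, (0.8236 + 0.4755i)) → ((0.8009 + 0.3362i), (-0.3639 - 0.3362i))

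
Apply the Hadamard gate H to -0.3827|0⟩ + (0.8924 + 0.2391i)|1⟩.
(0.3604 + 0.1691i)|0⟩ + (-0.9016 - 0.1691i)|1⟩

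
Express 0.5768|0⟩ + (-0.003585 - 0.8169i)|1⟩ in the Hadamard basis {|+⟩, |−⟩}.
(0.4053 - 0.5776i)|+⟩ + (0.4104 + 0.5776i)|−⟩

With |ψ⟩ = α|0⟩ + β|1⟩, the Hadamard-basis coefficients are ⟨+|ψ⟩ = (α + β)/√2 and ⟨−|ψ⟩ = (α − β)/√2.
Here α = 0.5768, β = (-0.003585 - 0.8169i): (α + β)/√2 = (0.4053 - 0.5776i), (α − β)/√2 = (0.4104 + 0.5776i).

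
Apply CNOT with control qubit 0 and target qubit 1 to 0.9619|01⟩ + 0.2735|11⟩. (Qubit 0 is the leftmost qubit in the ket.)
0.9619|01⟩ + 0.2735|10⟩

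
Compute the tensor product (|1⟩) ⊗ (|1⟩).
|11⟩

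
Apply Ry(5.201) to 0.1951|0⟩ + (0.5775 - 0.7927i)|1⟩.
(-0.4647 + 0.4083i)|0⟩ + (-0.3945 + 0.6795i)|1⟩

Ry(5.201) = [[cos(θ/2), −sin(θ/2)], [sin(θ/2), cos(θ/2)]]; θ = 5.201, cos(θ/2) ≈ -0.857146, sin(θ/2) ≈ 0.515073.
With a = amp(|0⟩) = 0.1951 and b = amp(|1⟩) = (0.5775 - 0.7927i):
new amp(|0⟩) = (-0.857146)·a + (-0.515073)·b = (-0.4647 + 0.4083i)
new amp(|1⟩) = (0.515073)·a + (-0.857146)·b = (-0.3945 + 0.6795i)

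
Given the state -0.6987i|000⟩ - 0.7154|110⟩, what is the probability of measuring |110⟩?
0.5118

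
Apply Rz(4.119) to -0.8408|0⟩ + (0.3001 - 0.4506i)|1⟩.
(0.3947 + 0.7424i)|0⟩ + (0.257 + 0.4765i)|1⟩

Rz(4.119) = [[e^(−iθ/2), 0], [0, e^(iθ/2)]] with e^(±iθ/2) = cos(θ/2) ± i·sin(θ/2); θ = 4.119, cos(θ/2) ≈ -0.469482, sin(θ/2) ≈ 0.882942.
With a = amp(|0⟩) = -0.8408 and b = amp(|1⟩) = (0.3001 - 0.4506i):
new amp(|0⟩) = (-0.469482 - 0.882942i)·a = (0.3947 + 0.7424i)
new amp(|1⟩) = (-0.469482 + 0.882942i)·b = (0.257 + 0.4765i)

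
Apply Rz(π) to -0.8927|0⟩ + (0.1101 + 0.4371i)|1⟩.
0.8927i|0⟩ + (-0.4371 + 0.1101i)|1⟩

Rz(π) = [[e^(−iθ/2), 0], [0, e^(iθ/2)]] with e^(±iθ/2) = cos(θ/2) ± i·sin(θ/2); θ = π, cos(θ/2) ≈ 0, sin(θ/2) ≈ 1.
With a = amp(|0⟩) = -0.8927 and b = amp(|1⟩) = (0.1101 + 0.4371i):
new amp(|0⟩) = (-i)·a = 0.8927i
new amp(|1⟩) = (i)·b = (-0.4371 + 0.1101i)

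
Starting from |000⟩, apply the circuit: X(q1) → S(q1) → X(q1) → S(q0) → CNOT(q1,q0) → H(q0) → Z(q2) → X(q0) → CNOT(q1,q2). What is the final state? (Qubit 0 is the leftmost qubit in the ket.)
(1/√2)i|000⟩ + (1/√2)i|100⟩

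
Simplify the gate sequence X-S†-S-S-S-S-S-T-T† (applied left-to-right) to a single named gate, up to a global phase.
X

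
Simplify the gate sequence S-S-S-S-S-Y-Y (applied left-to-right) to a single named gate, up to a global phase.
S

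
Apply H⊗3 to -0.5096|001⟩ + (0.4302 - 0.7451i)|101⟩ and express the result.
(-0.02807 - 0.2634i)|000⟩ + (0.02807 + 0.2634i)|001⟩ + (-0.02807 - 0.2634i)|010⟩ + (0.02807 + 0.2634i)|011⟩ + (-0.3323 + 0.2634i)|100⟩ + (0.3323 - 0.2634i)|101⟩ + (-0.3323 + 0.2634i)|110⟩ + (0.3323 - 0.2634i)|111⟩

H⊗3 gives amp(|y⟩) = (1/2√2) Σ_x (−1)^(x·y) amp(|x⟩), where x·y is the number of positions in which both x and y have a 1.
|000⟩: (-0.5096 + (0.4302 - 0.7451i))/(2√2) = (-0.02807 - 0.2634i)
|001⟩: (0.5096 - (0.4302 - 0.7451i))/(2√2) = (0.02807 + 0.2634i)
|010⟩: (-0.5096 + (0.4302 - 0.7451i))/(2√2) = (-0.02807 - 0.2634i)
|011⟩: (0.5096 - (0.4302 - 0.7451i))/(2√2) = (0.02807 + 0.2634i)
|100⟩: (-0.5096 - (0.4302 - 0.7451i))/(2√2) = (-0.3323 + 0.2634i)
|101⟩: (0.5096 + (0.4302 - 0.7451i))/(2√2) = (0.3323 - 0.2634i)
|110⟩: (-0.5096 - (0.4302 - 0.7451i))/(2√2) = (-0.3323 + 0.2634i)
|111⟩: (0.5096 + (0.4302 - 0.7451i))/(2√2) = (0.3323 - 0.2634i)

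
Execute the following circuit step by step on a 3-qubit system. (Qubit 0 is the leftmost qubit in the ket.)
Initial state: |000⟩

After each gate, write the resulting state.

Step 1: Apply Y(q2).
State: i|001⟩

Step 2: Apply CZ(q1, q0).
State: i|001⟩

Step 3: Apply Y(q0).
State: -|101⟩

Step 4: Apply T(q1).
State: -|101⟩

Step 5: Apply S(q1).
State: -|101⟩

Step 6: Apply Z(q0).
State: |101⟩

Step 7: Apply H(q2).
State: 1/√2|100⟩ - 1/√2|101⟩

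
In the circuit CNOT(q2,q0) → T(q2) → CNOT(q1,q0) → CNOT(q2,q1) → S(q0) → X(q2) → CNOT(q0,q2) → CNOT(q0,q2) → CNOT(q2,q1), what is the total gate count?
9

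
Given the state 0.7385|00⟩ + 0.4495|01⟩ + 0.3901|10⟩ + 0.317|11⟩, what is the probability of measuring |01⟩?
0.2021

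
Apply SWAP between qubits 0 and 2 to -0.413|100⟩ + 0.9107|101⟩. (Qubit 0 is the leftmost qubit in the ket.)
-0.413|001⟩ + 0.9107|101⟩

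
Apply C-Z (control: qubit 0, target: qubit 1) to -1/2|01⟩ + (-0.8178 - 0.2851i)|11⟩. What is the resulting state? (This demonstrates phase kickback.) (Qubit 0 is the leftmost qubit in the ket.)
-1/2|01⟩ + (0.8178 + 0.2851i)|11⟩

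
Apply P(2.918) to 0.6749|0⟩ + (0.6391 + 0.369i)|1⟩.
0.6749|0⟩ + (-0.705 - 0.2181i)|1⟩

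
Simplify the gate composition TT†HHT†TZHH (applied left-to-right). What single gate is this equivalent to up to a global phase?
Z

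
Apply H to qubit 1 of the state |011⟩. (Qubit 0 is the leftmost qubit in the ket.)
1/√2|001⟩ - 1/√2|011⟩

H on qubit 1 mixes each pair of kets that differ only in qubit 1: amplitudes (a, b) of (|…0…⟩, |…1…⟩) become ((a + b)/√2, (a − b)/√2). Kets absent from the input have amplitude 0.
(|001⟩, |011⟩): (a, b) = (0, 1) → (1/√2, -1/√2)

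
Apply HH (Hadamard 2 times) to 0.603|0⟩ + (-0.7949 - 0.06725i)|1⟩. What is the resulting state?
0.603|0⟩ + (-0.7949 - 0.06725i)|1⟩

H² = I, so an even number of Hadamards cancels: H^2 = I and the state is unchanged.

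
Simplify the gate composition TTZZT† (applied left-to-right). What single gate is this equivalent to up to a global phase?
T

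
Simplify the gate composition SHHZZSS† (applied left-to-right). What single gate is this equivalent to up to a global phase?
S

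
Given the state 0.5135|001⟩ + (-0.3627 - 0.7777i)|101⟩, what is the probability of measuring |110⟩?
0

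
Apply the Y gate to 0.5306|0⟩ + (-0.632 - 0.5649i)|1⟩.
(-0.5649 + 0.632i)|0⟩ + 0.5306i|1⟩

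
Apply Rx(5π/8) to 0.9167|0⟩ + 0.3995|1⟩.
(0.5093 - 0.3322i)|0⟩ + (0.222 - 0.7622i)|1⟩

Rx(5π/8) = [[cos(θ/2), −i·sin(θ/2)], [−i·sin(θ/2), cos(θ/2)]]; θ = 5π/8, cos(θ/2) ≈ 0.55557, sin(θ/2) ≈ 0.83147.
With a = amp(|0⟩) = 0.9167 and b = amp(|1⟩) = 0.3995:
new amp(|0⟩) = (0.55557)·a + (-0.83147i)·b = (0.5093 - 0.3322i)
new amp(|1⟩) = (-0.83147i)·a + (0.55557)·b = (0.222 - 0.7622i)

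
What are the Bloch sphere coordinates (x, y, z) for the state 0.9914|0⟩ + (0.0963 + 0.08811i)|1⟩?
(0.1909, 0.1747, 0.9658)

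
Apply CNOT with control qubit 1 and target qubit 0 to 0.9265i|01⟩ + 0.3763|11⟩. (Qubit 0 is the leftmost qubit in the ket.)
0.3763|01⟩ + 0.9265i|11⟩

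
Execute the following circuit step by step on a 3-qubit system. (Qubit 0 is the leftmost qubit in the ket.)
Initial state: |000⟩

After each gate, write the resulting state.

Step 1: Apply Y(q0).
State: i|100⟩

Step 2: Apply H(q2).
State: (1/√2)i|100⟩ + (1/√2)i|101⟩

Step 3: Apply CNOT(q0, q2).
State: (1/√2)i|100⟩ + (1/√2)i|101⟩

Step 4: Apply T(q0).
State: (-1/2 + (1/2)i)|100⟩ + (-1/2 + (1/2)i)|101⟩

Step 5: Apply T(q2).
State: (-1/2 + (1/2)i)|100⟩ - 1/√2|101⟩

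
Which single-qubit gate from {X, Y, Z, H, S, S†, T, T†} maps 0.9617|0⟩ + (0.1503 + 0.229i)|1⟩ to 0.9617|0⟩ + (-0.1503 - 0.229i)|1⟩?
Z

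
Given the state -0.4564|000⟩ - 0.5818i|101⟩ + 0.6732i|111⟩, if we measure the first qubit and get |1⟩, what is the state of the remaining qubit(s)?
-0.6539i|01⟩ + 0.7566i|11⟩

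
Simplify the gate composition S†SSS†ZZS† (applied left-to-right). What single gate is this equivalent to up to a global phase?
S†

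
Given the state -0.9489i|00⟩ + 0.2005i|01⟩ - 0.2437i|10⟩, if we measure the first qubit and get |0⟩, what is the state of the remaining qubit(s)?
-0.9784i|0⟩ + 0.2067i|1⟩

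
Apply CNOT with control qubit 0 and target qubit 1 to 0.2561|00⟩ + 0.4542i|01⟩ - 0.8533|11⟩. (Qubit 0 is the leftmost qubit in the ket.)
0.2561|00⟩ + 0.4542i|01⟩ - 0.8533|10⟩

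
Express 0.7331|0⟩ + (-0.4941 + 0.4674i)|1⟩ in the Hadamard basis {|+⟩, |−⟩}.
(0.169 + 0.3305i)|+⟩ + (0.8678 - 0.3305i)|−⟩

With |ψ⟩ = α|0⟩ + β|1⟩, the Hadamard-basis coefficients are ⟨+|ψ⟩ = (α + β)/√2 and ⟨−|ψ⟩ = (α − β)/√2.
Here α = 0.7331, β = (-0.4941 + 0.4674i): (α + β)/√2 = (0.169 + 0.3305i), (α − β)/√2 = (0.8678 - 0.3305i).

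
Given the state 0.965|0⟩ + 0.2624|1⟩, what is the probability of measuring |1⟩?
0.06885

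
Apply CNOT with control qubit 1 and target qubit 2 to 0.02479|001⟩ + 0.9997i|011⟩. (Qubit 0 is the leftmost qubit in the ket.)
0.02479|001⟩ + 0.9997i|010⟩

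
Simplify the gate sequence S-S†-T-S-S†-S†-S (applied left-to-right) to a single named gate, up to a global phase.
T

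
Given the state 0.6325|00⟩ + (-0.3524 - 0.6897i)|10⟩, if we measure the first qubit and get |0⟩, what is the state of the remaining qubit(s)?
|0⟩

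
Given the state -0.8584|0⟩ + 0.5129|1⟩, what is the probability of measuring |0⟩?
0.7369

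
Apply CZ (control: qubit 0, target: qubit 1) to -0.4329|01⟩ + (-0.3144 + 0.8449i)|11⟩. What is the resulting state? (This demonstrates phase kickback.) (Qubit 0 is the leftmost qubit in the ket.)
-0.4329|01⟩ + (0.3144 - 0.8449i)|11⟩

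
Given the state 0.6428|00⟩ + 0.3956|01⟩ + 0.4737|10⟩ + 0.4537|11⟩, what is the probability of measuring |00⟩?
0.4132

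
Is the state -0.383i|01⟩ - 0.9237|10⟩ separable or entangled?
Entangled

Writing the state as a|00⟩ + b|01⟩ + c|10⟩ + d|11⟩, it is a product state iff ad − bc = 0.
Here (a, b, c, d) = (0, -0.383i, -0.9237, 0): ad − bc = (0)(0) − (-0.383i)(-0.9237) = -0.3538i ≠ 0, so the state is entangled.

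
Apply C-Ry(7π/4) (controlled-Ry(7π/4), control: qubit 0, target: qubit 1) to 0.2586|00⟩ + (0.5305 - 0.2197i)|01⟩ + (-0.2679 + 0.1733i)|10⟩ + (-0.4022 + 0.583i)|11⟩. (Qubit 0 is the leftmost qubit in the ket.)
0.2586|00⟩ + (0.5305 - 0.2197i)|01⟩ + (0.4014 - 0.3832i)|10⟩ + (0.2691 - 0.4723i)|11⟩

C-Ry(7π/4) leaves the control-|0⟩ kets |00⟩, |01⟩ unchanged and applies Ry(7π/4) to qubit 1 on the control-|1⟩ pair (|10⟩, |11⟩).
Ry(7π/4) = [[cos(θ/2), −sin(θ/2)], [sin(θ/2), cos(θ/2)]]; θ = 7π/4, cos(θ/2) ≈ -0.92388, sin(θ/2) ≈ 0.382683.
With a = amp(|10⟩) = (-0.2679 + 0.1733i) and b = amp(|11⟩) = (-0.4022 + 0.583i):
new amp(|10⟩) = (-0.92388)·a + (-0.382683)·b = (0.4014 - 0.3832i)
new amp(|11⟩) = (0.382683)·a + (-0.92388)·b = (0.2691 - 0.4723i)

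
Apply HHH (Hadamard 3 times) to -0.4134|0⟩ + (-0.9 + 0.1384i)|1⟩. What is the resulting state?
(-0.9287 + 0.09786i)|0⟩ + (0.3441 - 0.09786i)|1⟩

H² = I, so H^3 = H: a single Hadamard. With (a, b) = (-0.4134, (-0.9 + 0.1384i)), H gives ((a + b)/√2, (a − b)/√2) = ((-0.9287 + 0.09786i), (0.3441 - 0.09786i)).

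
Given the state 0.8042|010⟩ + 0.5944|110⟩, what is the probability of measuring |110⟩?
0.3533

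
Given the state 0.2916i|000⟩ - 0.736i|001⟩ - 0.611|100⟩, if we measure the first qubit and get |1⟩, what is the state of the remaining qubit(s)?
-|00⟩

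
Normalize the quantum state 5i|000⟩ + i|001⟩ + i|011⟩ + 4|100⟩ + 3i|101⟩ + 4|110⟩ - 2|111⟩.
0.5893i|000⟩ + 0.1179i|001⟩ + 0.1179i|011⟩ + 0.4714|100⟩ + (1/√8)i|101⟩ + 0.4714|110⟩ - 0.2357|111⟩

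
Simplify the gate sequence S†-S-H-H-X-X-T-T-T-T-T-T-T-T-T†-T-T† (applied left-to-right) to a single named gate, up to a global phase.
T†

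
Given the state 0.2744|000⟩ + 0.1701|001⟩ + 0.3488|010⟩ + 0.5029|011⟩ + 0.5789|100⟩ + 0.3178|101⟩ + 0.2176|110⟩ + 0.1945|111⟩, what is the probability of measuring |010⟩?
0.1217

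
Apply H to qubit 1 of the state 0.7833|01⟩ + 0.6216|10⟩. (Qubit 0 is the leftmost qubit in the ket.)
0.5539|00⟩ - 0.5539|01⟩ + 0.4395|10⟩ + 0.4395|11⟩

H on qubit 1 mixes each pair of kets that differ only in qubit 1: amplitudes (a, b) of (|…0…⟩, |…1…⟩) become ((a + b)/√2, (a − b)/√2). Kets absent from the input have amplitude 0.
(|00⟩, |01⟩): (a, b) = (0, 0.7833) → (0.5539, -0.5539)
(|10⟩, |11⟩): (a, b) = (0.6216, 0) → (0.4395, 0.4395)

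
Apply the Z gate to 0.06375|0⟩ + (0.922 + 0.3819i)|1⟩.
0.06375|0⟩ + (-0.922 - 0.3819i)|1⟩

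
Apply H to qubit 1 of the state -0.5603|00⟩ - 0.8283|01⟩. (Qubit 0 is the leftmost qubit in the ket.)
-0.9819|00⟩ + 0.1895|01⟩

H on qubit 1 mixes each pair of kets that differ only in qubit 1: amplitudes (a, b) of (|…0…⟩, |…1…⟩) become ((a + b)/√2, (a − b)/√2). Kets absent from the input have amplitude 0.
(|00⟩, |01⟩): (a, b) = (-0.5603, -0.8283) → (-0.9819, 0.1895)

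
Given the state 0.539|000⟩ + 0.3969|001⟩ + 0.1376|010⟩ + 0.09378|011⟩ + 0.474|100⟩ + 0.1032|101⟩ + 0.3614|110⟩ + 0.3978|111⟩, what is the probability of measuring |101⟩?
0.01065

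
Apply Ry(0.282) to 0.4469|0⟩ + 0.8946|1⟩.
0.3167|0⟩ + 0.9485|1⟩

Ry(0.282) = [[cos(θ/2), −sin(θ/2)], [sin(θ/2), cos(θ/2)]]; θ = 0.282, cos(θ/2) ≈ 0.990076, sin(θ/2) ≈ 0.140533.
With a = amp(|0⟩) = 0.4469 and b = amp(|1⟩) = 0.8946:
new amp(|0⟩) = (0.990076)·a + (-0.140533)·b = 0.3167
new amp(|1⟩) = (0.140533)·a + (0.990076)·b = 0.9485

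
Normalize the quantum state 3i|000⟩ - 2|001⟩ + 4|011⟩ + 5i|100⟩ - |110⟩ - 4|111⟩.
0.356i|000⟩ - 0.2374|001⟩ + 0.4747|011⟩ + 0.5934i|100⟩ - 0.1187|110⟩ - 0.4747|111⟩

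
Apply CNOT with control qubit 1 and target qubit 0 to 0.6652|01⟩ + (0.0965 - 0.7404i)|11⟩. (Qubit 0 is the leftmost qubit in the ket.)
(0.0965 - 0.7404i)|01⟩ + 0.6652|11⟩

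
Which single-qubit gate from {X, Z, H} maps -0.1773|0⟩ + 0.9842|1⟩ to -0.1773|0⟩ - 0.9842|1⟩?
Z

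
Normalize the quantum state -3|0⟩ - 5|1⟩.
-0.5145|0⟩ - 0.8575|1⟩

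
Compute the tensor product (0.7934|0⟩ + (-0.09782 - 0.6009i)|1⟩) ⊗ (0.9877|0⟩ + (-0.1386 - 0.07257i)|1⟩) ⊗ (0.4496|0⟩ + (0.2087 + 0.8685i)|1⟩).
0.3523|000⟩ + (0.1635 + 0.6806i)|001⟩ + (-0.04944 - 0.02589i)|010⟩ + (0.02706 - 0.1075i)|011⟩ + (-0.04344 - 0.2668i)|100⟩ + (0.4953 - 0.2078i)|101⟩ + (-0.01351 + 0.04064i)|110⟩ + (-0.08477 - 0.007235i)|111⟩

amp(|b₁b₂…⟩) = product of the factor amplitudes for bits b₁, b₂, …; only kets whose every factor amplitude is nonzero survive.
|000⟩: (0.7934)(0.9877)(0.4496) = 0.3523
|001⟩: (0.7934)(0.9877)(0.2087 + 0.8685i) = (0.1635 + 0.6806i)
|010⟩: (0.7934)(-0.1386 - 0.07257i)(0.4496) = (-0.04944 - 0.02589i)
|011⟩: (0.7934)(-0.1386 - 0.07257i)(0.2087 + 0.8685i) = (0.02706 - 0.1075i)
|100⟩: (-0.09782 - 0.6009i)(0.9877)(0.4496) = (-0.04344 - 0.2668i)
|101⟩: (-0.09782 - 0.6009i)(0.9877)(0.2087 + 0.8685i) = (0.4953 - 0.2078i)
|110⟩: (-0.09782 - 0.6009i)(-0.1386 - 0.07257i)(0.4496) = (-0.01351 + 0.04064i)
|111⟩: (-0.09782 - 0.6009i)(-0.1386 - 0.07257i)(0.2087 + 0.8685i) = (-0.08477 - 0.007235i)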